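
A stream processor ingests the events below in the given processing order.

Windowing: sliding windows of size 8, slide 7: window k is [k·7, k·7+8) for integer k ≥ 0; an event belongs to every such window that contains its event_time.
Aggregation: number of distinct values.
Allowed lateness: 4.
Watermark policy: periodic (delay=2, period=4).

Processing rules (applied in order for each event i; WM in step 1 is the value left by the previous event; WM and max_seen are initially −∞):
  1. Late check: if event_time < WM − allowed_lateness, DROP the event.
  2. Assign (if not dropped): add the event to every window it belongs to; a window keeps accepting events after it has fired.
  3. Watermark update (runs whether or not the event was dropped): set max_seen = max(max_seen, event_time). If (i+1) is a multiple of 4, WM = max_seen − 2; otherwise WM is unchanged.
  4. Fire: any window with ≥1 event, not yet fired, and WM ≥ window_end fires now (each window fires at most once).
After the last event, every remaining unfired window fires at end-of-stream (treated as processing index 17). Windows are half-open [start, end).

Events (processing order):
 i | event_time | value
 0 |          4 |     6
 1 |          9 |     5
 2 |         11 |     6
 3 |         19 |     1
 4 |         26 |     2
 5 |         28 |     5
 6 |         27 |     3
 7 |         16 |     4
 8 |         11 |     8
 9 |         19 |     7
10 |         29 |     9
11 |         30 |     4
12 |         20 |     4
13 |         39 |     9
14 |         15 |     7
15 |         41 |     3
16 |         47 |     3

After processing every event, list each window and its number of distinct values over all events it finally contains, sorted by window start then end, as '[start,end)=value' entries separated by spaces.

[0,8)=1 [7,15)=2 [14,22)=2 [21,29)=3 [28,36)=3 [35,43)=2 [42,50)=1

i=0 t=4 v=6: → [0,8); WM=−∞
i=1 t=9 v=5: → [7,15); WM=−∞
i=2 t=11 v=6: → [7,15); WM=−∞
i=3 t=19 v=1: → [14,22); WM=17; [0,8) fires=1 [7,15) fires=2
i=4 t=26 v=2: → [21,29); WM=17
i=5 t=28 v=5: → [28,36),[21,29); WM=17
i=6 t=27 v=3: → [21,29); WM=17
i=7 t=16 v=4: → [14,22); WM=26; [14,22) fires=2
i=8 t=11 v=8: DROP (t<26-4); WM=26
i=9 t=19 v=7: DROP (t<26-4); WM=26
i=10 t=29 v=9: → [28,36); WM=26
i=11 t=30 v=4: → [28,36); WM=28
i=12 t=20 v=4: DROP (t<28-4); WM=28
i=13 t=39 v=9: → [35,43); WM=28
i=14 t=15 v=7: DROP (t<28-4); WM=28
i=15 t=41 v=3: → [35,43); WM=39; [21,29) fires=3 [28,36) fires=3
i=16 t=47 v=3: → [42,50); WM=39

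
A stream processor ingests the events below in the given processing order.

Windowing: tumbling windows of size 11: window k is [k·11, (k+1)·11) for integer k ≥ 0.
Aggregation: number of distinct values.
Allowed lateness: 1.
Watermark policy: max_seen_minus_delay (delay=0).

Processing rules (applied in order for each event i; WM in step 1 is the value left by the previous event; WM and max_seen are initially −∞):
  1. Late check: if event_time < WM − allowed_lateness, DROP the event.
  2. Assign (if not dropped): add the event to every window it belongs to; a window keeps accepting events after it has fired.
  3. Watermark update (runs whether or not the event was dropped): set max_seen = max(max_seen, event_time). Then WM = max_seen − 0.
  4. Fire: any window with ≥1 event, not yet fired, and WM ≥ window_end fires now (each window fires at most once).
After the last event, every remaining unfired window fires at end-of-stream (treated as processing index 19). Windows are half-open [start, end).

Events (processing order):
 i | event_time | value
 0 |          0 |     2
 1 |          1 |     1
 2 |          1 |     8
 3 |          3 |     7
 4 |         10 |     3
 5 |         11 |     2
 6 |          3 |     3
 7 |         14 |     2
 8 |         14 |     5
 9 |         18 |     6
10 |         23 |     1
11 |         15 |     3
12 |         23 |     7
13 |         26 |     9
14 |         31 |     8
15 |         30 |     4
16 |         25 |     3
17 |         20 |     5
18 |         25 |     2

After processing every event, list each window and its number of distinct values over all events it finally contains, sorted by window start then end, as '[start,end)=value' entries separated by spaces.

[0,11)=5 [11,22)=3 [22,33)=5

i=0 t=0 v=2: → [0,11); WM=0
i=1 t=1 v=1: → [0,11); WM=1
i=2 t=1 v=8: → [0,11); WM=1
i=3 t=3 v=7: → [0,11); WM=3
i=4 t=10 v=3: → [0,11); WM=10
i=5 t=11 v=2: → [11,22); WM=11; [0,11) fires=5
i=6 t=3 v=3: DROP (t<11-1); WM=11
i=7 t=14 v=2: → [11,22); WM=14
i=8 t=14 v=5: → [11,22); WM=14
i=9 t=18 v=6: → [11,22); WM=18
i=10 t=23 v=1: → [22,33); WM=23; [11,22) fires=3
i=11 t=15 v=3: DROP (t<23-1); WM=23
i=12 t=23 v=7: → [22,33); WM=23
i=13 t=26 v=9: → [22,33); WM=26
i=14 t=31 v=8: → [22,33); WM=31
i=15 t=30 v=4: → [22,33); WM=31
i=16 t=25 v=3: DROP (t<31-1); WM=31
i=17 t=20 v=5: DROP (t<31-1); WM=31
i=18 t=25 v=2: DROP (t<31-1); WM=31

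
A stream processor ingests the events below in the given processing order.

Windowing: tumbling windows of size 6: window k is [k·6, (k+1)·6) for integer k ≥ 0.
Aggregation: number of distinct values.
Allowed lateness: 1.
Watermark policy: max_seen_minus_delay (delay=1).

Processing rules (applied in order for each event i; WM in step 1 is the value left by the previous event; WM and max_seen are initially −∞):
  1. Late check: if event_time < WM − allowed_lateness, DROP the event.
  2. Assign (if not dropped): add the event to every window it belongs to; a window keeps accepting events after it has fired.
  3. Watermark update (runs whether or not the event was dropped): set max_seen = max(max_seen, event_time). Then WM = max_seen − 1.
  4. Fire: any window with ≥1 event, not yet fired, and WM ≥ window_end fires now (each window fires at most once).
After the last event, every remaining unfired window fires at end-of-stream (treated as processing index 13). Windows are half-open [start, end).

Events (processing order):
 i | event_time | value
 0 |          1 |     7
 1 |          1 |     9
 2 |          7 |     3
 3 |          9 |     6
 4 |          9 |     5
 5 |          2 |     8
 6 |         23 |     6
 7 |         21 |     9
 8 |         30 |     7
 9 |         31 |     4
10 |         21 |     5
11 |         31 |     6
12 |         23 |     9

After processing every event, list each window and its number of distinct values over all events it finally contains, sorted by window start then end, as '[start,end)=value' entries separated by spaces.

i=0 t=1 v=7: → [0,6); WM=0
i=1 t=1 v=9: → [0,6); WM=0
i=2 t=7 v=3: → [6,12); WM=6; [0,6) fires=2
i=3 t=9 v=6: → [6,12); WM=8
i=4 t=9 v=5: → [6,12); WM=8
i=5 t=2 v=8: DROP (t<8-1); WM=8
i=6 t=23 v=6: → [18,24); WM=22; [6,12) fires=3
i=7 t=21 v=9: → [18,24); WM=22
i=8 t=30 v=7: → [30,36); WM=29; [18,24) fires=2
i=9 t=31 v=4: → [30,36); WM=30
i=10 t=21 v=5: DROP (t<30-1); WM=30
i=11 t=31 v=6: → [30,36); WM=30
i=12 t=23 v=9: DROP (t<30-1); WM=30

[0,6)=2 [6,12)=3 [18,24)=2 [30,36)=3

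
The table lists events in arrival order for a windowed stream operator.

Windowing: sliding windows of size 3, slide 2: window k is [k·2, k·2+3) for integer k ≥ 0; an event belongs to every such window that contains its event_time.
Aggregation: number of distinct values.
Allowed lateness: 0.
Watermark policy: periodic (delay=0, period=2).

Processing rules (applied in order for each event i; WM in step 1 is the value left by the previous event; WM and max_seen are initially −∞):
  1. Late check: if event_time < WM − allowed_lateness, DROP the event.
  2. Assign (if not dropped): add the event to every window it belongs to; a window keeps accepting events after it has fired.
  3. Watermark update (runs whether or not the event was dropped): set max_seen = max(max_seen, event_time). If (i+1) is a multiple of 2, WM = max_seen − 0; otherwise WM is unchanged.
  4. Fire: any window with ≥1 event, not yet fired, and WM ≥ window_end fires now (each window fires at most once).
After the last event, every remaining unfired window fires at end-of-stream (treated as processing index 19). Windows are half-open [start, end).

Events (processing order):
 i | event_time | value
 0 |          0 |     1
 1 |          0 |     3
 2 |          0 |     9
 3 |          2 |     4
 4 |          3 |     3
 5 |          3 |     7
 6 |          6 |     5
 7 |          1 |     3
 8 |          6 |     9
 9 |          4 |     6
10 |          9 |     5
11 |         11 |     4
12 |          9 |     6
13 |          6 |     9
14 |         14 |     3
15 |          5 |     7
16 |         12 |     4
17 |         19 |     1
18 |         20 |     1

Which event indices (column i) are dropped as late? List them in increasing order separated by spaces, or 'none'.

7 9 12 13 15 16

i=0 t=0 v=1: → [0,3); WM=−∞
i=1 t=0 v=3: → [0,3); WM=0
i=2 t=0 v=9: → [0,3); WM=0
i=3 t=2 v=4: → [2,5),[0,3); WM=2
i=4 t=3 v=3: → [2,5); WM=2
i=5 t=3 v=7: → [2,5); WM=3; [0,3) fires=4
i=6 t=6 v=5: → [6,9),[4,7); WM=3
i=7 t=1 v=3: DROP (t<3-0); WM=6; [2,5) fires=3
i=8 t=6 v=9: → [6,9),[4,7); WM=6
i=9 t=4 v=6: DROP (t<6-0); WM=6
i=10 t=9 v=5: → [8,11); WM=6
i=11 t=11 v=4: → [10,13); WM=11; [4,7) fires=2 [6,9) fires=2 [8,11) fires=1
i=12 t=9 v=6: DROP (t<11-0); WM=11
i=13 t=6 v=9: DROP (t<11-0); WM=11
i=14 t=14 v=3: → [14,17),[12,15); WM=11
i=15 t=5 v=7: DROP (t<11-0); WM=14; [10,13) fires=1
i=16 t=12 v=4: DROP (t<14-0); WM=14
i=17 t=19 v=1: → [18,21); WM=19; [12,15) fires=1 [14,17) fires=1
i=18 t=20 v=1: → [20,23),[18,21); WM=19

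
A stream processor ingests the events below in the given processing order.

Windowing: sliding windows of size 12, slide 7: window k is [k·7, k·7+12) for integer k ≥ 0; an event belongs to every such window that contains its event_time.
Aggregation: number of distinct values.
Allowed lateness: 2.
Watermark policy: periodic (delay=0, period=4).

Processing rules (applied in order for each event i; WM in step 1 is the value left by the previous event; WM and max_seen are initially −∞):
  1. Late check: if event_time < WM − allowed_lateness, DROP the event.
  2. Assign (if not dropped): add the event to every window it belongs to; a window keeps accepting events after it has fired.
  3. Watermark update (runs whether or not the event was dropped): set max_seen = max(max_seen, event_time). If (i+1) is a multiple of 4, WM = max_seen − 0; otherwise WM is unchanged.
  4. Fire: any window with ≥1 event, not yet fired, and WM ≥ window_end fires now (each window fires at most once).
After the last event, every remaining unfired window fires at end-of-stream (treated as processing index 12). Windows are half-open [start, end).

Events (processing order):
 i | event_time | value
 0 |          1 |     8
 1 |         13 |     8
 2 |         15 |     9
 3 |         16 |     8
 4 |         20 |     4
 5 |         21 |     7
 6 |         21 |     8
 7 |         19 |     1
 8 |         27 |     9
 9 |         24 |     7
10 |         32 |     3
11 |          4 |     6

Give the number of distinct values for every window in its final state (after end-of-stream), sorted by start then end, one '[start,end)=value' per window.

[0,12)=1 [7,19)=2 [14,26)=5 [21,33)=4 [28,40)=1

i=0 t=1 v=8: → [0,12); WM=−∞
i=1 t=13 v=8: → [7,19); WM=−∞
i=2 t=15 v=9: → [14,26),[7,19); WM=−∞
i=3 t=16 v=8: → [14,26),[7,19); WM=16; [0,12) fires=1
i=4 t=20 v=4: → [14,26); WM=16
i=5 t=21 v=7: → [21,33),[14,26); WM=16
i=6 t=21 v=8: → [21,33),[14,26); WM=16
i=7 t=19 v=1: → [14,26); WM=21; [7,19) fires=2
i=8 t=27 v=9: → [21,33); WM=21
i=9 t=24 v=7: → [21,33),[14,26); WM=21
i=10 t=32 v=3: → [28,40),[21,33); WM=21
i=11 t=4 v=6: DROP (t<21-2); WM=32; [14,26) fires=5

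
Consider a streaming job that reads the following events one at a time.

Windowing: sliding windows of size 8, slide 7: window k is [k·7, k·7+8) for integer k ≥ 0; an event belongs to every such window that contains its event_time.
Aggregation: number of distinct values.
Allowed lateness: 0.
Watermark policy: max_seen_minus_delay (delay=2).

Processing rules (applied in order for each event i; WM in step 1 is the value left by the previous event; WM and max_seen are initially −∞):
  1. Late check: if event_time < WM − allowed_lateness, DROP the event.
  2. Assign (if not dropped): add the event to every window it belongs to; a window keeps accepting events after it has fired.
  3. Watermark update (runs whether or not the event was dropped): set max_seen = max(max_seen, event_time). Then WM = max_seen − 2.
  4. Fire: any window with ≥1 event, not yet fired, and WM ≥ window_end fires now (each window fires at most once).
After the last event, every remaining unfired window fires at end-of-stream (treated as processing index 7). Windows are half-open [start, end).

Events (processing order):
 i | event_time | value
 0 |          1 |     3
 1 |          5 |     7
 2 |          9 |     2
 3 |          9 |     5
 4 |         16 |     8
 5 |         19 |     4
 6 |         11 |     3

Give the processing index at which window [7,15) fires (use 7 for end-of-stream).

i=0 t=1 v=3: → [0,8); WM=-1
i=1 t=5 v=7: → [0,8); WM=3
i=2 t=9 v=2: → [7,15); WM=7
i=3 t=9 v=5: → [7,15); WM=7
i=4 t=16 v=8: → [14,22); WM=14; [0,8) fires=2
i=5 t=19 v=4: → [14,22); WM=17; [7,15) fires=2
i=6 t=11 v=3: DROP (t<17-0); WM=17

5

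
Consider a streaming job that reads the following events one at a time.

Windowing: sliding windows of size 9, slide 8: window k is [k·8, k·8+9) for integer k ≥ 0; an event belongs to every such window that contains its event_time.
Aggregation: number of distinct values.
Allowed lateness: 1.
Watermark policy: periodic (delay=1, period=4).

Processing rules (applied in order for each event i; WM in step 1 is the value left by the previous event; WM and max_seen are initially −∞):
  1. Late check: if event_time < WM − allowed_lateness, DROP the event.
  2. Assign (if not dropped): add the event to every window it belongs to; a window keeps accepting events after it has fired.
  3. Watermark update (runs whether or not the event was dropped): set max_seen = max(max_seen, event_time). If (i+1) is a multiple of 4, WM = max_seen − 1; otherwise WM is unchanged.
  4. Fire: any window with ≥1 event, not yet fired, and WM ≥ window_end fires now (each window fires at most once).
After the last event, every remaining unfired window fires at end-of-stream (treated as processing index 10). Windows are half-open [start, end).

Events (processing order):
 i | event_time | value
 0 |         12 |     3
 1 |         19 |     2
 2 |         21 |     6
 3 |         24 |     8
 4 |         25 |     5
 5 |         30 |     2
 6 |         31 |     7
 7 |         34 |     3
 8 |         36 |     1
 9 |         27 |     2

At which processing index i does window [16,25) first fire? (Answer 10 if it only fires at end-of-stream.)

i=0 t=12 v=3: → [8,17); WM=−∞
i=1 t=19 v=2: → [16,25); WM=−∞
i=2 t=21 v=6: → [16,25); WM=−∞
i=3 t=24 v=8: → [24,33),[16,25); WM=23; [8,17) fires=1
i=4 t=25 v=5: → [24,33); WM=23
i=5 t=30 v=2: → [24,33); WM=23
i=6 t=31 v=7: → [24,33); WM=23
i=7 t=34 v=3: → [32,41); WM=33; [16,25) fires=3 [24,33) fires=4
i=8 t=36 v=1: → [32,41); WM=33
i=9 t=27 v=2: DROP (t<33-1); WM=33

7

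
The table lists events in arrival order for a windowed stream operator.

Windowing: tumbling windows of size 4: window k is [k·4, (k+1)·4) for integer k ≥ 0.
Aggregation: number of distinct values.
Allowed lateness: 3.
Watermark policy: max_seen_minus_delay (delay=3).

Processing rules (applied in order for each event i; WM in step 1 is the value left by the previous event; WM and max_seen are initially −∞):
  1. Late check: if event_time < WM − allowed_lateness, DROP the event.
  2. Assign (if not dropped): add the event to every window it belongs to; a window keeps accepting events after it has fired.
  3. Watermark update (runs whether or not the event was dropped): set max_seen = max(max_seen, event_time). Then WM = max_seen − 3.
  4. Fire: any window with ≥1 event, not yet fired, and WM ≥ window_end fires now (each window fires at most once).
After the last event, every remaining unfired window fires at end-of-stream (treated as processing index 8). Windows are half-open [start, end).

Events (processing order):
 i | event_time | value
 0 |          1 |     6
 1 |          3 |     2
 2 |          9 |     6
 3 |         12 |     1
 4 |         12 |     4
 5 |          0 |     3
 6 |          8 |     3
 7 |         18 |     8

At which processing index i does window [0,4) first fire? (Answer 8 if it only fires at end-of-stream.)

2

i=0 t=1 v=6: → [0,4); WM=-2
i=1 t=3 v=2: → [0,4); WM=0
i=2 t=9 v=6: → [8,12); WM=6; [0,4) fires=2
i=3 t=12 v=1: → [12,16); WM=9
i=4 t=12 v=4: → [12,16); WM=9
i=5 t=0 v=3: DROP (t<9-3); WM=9
i=6 t=8 v=3: → [8,12); WM=9
i=7 t=18 v=8: → [16,20); WM=15; [8,12) fires=2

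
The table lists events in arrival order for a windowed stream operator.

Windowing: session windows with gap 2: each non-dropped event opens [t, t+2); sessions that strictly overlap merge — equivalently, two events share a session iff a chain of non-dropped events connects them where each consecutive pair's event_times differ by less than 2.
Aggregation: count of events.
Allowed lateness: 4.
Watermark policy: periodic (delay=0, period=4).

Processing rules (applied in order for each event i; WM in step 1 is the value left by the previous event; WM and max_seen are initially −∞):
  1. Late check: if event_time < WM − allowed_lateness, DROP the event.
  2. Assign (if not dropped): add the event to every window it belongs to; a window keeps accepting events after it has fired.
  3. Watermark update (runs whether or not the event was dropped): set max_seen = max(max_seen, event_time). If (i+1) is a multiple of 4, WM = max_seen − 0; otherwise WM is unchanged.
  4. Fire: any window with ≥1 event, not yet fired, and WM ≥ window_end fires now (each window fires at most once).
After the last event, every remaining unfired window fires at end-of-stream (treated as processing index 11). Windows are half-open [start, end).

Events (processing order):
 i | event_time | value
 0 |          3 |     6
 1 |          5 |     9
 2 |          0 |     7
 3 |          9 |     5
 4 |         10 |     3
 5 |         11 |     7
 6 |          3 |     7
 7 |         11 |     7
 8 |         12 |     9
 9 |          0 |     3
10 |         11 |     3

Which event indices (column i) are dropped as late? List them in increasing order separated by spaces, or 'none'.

i=0 t=3 v=6: → [3,5); WM=−∞
i=1 t=5 v=9: → [5,7); WM=−∞
i=2 t=0 v=7: → [0,2); WM=−∞
i=3 t=9 v=5: → [9,11); WM=9
i=4 t=10 v=3: → [9,12); WM=9
i=5 t=11 v=7: → [9,13); WM=9
i=6 t=3 v=7: DROP (t<9-4); WM=9
i=7 t=11 v=7: → [9,13); WM=11
i=8 t=12 v=9: → [9,14); WM=11
i=9 t=0 v=3: DROP (t<11-4); WM=11
i=10 t=11 v=3: → [9,14); WM=11

6 9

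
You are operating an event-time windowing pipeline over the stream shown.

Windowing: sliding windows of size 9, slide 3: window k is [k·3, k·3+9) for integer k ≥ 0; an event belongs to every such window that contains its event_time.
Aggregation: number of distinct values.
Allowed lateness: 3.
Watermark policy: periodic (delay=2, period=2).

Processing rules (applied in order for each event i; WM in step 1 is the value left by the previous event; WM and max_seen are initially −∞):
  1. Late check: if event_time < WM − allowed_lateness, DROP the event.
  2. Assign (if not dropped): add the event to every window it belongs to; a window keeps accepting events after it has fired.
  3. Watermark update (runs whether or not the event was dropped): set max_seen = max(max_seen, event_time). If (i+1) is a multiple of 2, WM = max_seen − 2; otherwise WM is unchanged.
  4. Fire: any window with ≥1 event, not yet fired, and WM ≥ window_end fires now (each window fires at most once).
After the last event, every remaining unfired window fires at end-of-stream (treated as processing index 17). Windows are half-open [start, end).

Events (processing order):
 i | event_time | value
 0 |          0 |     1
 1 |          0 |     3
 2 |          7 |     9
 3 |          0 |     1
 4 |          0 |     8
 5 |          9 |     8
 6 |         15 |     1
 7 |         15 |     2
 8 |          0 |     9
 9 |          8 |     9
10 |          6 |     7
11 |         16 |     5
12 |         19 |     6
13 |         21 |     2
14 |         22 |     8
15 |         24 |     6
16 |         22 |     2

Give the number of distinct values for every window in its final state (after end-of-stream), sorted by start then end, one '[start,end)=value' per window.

i=0 t=0 v=1: → [0,9); WM=−∞
i=1 t=0 v=3: → [0,9); WM=-2
i=2 t=7 v=9: → [6,15),[3,12),[0,9); WM=-2
i=3 t=0 v=1: → [0,9); WM=5
i=4 t=0 v=8: DROP (t<5-3); WM=5
i=5 t=9 v=8: → [9,18),[6,15),[3,12); WM=7
i=6 t=15 v=1: → [15,24),[12,21),[9,18); WM=7
i=7 t=15 v=2: → [15,24),[12,21),[9,18); WM=13; [0,9) fires=3 [3,12) fires=2
i=8 t=0 v=9: DROP (t<13-3); WM=13
i=9 t=8 v=9: DROP (t<13-3); WM=13
i=10 t=6 v=7: DROP (t<13-3); WM=13
i=11 t=16 v=5: → [15,24),[12,21),[9,18); WM=14
i=12 t=19 v=6: → [18,27),[15,24),[12,21); WM=14
i=13 t=21 v=2: → [21,30),[18,27),[15,24); WM=19; [6,15) fires=2 [9,18) fires=4
i=14 t=22 v=8: → [21,30),[18,27),[15,24); WM=19
i=15 t=24 v=6: → [24,33),[21,30),[18,27); WM=22; [12,21) fires=4
i=16 t=22 v=2: → [21,30),[18,27),[15,24); WM=22

[0,9)=3 [3,12)=2 [6,15)=2 [9,18)=4 [12,21)=4 [15,24)=5 [18,27)=3 [21,30)=3 [24,33)=1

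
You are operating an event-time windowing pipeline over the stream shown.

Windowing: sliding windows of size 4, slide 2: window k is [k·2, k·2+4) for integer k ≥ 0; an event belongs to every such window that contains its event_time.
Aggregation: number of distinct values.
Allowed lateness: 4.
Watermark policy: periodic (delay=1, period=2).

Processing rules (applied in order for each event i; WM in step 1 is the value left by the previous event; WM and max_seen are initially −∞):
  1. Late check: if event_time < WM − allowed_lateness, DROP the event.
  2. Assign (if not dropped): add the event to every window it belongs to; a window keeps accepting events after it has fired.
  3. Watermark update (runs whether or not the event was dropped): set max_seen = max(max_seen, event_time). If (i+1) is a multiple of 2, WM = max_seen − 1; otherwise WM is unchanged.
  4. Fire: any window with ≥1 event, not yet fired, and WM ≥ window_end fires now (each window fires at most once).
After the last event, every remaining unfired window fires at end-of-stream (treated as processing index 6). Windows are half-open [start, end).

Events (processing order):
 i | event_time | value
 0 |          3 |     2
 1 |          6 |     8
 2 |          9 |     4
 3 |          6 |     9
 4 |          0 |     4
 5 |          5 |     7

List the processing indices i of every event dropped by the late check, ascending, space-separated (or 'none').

4

i=0 t=3 v=2: → [2,6),[0,4); WM=−∞
i=1 t=6 v=8: → [6,10),[4,8); WM=5; [0,4) fires=1
i=2 t=9 v=4: → [8,12),[6,10); WM=5
i=3 t=6 v=9: → [6,10),[4,8); WM=8; [2,6) fires=1 [4,8) fires=2
i=4 t=0 v=4: DROP (t<8-4); WM=8
i=5 t=5 v=7: → [4,8),[2,6); WM=8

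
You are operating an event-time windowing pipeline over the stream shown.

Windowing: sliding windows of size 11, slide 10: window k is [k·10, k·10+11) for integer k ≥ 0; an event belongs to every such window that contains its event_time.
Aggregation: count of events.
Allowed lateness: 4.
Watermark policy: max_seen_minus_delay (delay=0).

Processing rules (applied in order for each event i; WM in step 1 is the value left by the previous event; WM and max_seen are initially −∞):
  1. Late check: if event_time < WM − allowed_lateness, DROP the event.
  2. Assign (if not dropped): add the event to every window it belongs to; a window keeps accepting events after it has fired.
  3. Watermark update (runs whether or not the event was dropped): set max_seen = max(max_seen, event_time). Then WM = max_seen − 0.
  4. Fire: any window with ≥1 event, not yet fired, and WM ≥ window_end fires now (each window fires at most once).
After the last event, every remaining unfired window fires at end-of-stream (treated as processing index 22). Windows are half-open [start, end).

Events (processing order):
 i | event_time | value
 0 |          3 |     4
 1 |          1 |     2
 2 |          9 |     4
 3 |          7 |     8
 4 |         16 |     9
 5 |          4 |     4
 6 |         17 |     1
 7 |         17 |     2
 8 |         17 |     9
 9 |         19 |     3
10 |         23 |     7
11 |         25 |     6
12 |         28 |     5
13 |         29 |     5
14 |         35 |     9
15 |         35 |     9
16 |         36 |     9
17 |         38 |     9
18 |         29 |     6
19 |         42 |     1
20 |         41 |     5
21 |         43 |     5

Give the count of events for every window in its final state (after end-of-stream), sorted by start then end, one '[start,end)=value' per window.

[0,11)=4 [10,21)=5 [20,31)=4 [30,41)=4 [40,51)=3

i=0 t=3 v=4: → [0,11); WM=3
i=1 t=1 v=2: → [0,11); WM=3
i=2 t=9 v=4: → [0,11); WM=9
i=3 t=7 v=8: → [0,11); WM=9
i=4 t=16 v=9: → [10,21); WM=16; [0,11) fires=4
i=5 t=4 v=4: DROP (t<16-4); WM=16
i=6 t=17 v=1: → [10,21); WM=17
i=7 t=17 v=2: → [10,21); WM=17
i=8 t=17 v=9: → [10,21); WM=17
i=9 t=19 v=3: → [10,21); WM=19
i=10 t=23 v=7: → [20,31); WM=23; [10,21) fires=5
i=11 t=25 v=6: → [20,31); WM=25
i=12 t=28 v=5: → [20,31); WM=28
i=13 t=29 v=5: → [20,31); WM=29
i=14 t=35 v=9: → [30,41); WM=35; [20,31) fires=4
i=15 t=35 v=9: → [30,41); WM=35
i=16 t=36 v=9: → [30,41); WM=36
i=17 t=38 v=9: → [30,41); WM=38
i=18 t=29 v=6: DROP (t<38-4); WM=38
i=19 t=42 v=1: → [40,51); WM=42; [30,41) fires=4
i=20 t=41 v=5: → [40,51); WM=42
i=21 t=43 v=5: → [40,51); WM=43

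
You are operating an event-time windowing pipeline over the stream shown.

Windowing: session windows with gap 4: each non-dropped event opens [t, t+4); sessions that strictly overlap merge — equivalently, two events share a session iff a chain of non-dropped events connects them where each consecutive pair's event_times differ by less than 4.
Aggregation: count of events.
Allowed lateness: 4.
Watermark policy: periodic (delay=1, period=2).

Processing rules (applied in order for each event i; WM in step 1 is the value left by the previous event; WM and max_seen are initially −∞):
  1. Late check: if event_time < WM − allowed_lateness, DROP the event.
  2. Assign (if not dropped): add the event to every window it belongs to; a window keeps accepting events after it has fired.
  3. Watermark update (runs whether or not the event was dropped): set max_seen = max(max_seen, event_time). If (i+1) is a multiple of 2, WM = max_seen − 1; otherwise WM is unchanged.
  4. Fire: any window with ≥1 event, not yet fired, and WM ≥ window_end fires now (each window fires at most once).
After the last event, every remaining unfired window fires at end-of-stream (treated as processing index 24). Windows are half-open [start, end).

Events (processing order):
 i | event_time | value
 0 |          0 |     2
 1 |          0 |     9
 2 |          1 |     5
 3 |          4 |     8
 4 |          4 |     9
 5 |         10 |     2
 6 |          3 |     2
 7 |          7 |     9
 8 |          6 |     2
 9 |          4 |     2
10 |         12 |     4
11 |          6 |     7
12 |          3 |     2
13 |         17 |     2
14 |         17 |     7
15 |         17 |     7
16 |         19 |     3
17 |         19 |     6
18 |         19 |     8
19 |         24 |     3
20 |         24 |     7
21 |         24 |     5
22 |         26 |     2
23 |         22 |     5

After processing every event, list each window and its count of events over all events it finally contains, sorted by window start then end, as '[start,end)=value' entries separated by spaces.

i=0 t=0 v=2: → [0,4); WM=−∞
i=1 t=0 v=9: → [0,4); WM=-1
i=2 t=1 v=5: → [0,5); WM=-1
i=3 t=4 v=8: → [0,8); WM=3
i=4 t=4 v=9: → [0,8); WM=3
i=5 t=10 v=2: → [10,14); WM=9
i=6 t=3 v=2: DROP (t<9-4); WM=9
i=7 t=7 v=9: → [0,14); WM=9
i=8 t=6 v=2: → [0,14); WM=9
i=9 t=4 v=2: DROP (t<9-4); WM=9
i=10 t=12 v=4: → [0,16); WM=9
i=11 t=6 v=7: → [0,16); WM=11
i=12 t=3 v=2: DROP (t<11-4); WM=11
i=13 t=17 v=2: → [17,21); WM=16
i=14 t=17 v=7: → [17,21); WM=16
i=15 t=17 v=7: → [17,21); WM=16
i=16 t=19 v=3: → [17,23); WM=16
i=17 t=19 v=6: → [17,23); WM=18
i=18 t=19 v=8: → [17,23); WM=18
i=19 t=24 v=3: → [24,28); WM=23
i=20 t=24 v=7: → [24,28); WM=23
i=21 t=24 v=5: → [24,28); WM=23
i=22 t=26 v=2: → [24,30); WM=23
i=23 t=22 v=5: → [17,30); WM=25

[0,16)=10 [17,30)=11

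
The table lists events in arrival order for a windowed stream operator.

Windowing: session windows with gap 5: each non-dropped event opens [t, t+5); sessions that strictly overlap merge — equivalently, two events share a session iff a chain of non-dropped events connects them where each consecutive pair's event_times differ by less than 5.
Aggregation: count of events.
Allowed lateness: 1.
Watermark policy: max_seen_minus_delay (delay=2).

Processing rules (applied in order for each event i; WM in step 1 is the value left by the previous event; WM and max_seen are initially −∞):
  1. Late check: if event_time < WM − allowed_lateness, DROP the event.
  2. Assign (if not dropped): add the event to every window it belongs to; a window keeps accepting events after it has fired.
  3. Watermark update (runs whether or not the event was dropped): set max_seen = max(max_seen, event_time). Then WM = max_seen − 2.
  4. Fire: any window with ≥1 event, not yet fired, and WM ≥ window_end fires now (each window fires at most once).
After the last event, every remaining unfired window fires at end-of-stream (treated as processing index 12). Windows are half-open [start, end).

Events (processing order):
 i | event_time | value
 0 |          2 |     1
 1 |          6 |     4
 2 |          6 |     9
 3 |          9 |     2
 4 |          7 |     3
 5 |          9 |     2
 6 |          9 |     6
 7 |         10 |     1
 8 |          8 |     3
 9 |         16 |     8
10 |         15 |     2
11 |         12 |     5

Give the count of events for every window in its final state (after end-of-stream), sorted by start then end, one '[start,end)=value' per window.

[2,15)=9 [15,21)=2

i=0 t=2 v=1: → [2,7); WM=0
i=1 t=6 v=4: → [2,11); WM=4
i=2 t=6 v=9: → [2,11); WM=4
i=3 t=9 v=2: → [2,14); WM=7
i=4 t=7 v=3: → [2,14); WM=7
i=5 t=9 v=2: → [2,14); WM=7
i=6 t=9 v=6: → [2,14); WM=7
i=7 t=10 v=1: → [2,15); WM=8
i=8 t=8 v=3: → [2,15); WM=8
i=9 t=16 v=8: → [16,21); WM=14
i=10 t=15 v=2: → [15,21); WM=14
i=11 t=12 v=5: DROP (t<14-1); WM=14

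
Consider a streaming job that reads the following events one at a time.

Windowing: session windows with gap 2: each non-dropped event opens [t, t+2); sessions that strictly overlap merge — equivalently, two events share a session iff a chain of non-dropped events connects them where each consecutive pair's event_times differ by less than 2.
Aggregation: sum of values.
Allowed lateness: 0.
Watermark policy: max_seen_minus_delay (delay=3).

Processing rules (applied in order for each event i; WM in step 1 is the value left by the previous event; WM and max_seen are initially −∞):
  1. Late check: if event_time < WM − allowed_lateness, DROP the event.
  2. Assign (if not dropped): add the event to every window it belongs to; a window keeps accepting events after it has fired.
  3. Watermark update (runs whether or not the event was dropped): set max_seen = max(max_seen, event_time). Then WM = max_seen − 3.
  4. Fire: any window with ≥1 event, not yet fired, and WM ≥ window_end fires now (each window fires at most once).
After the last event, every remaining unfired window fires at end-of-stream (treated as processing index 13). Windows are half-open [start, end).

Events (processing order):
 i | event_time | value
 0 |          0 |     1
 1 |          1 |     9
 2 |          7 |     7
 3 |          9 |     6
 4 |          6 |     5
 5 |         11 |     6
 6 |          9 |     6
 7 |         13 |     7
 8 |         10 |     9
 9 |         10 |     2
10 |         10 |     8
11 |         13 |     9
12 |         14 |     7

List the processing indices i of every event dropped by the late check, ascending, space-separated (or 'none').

i=0 t=0 v=1: → [0,2); WM=-3
i=1 t=1 v=9: → [0,3); WM=-2
i=2 t=7 v=7: → [7,9); WM=4
i=3 t=9 v=6: → [9,11); WM=6
i=4 t=6 v=5: → [6,9); WM=6
i=5 t=11 v=6: → [11,13); WM=8
i=6 t=9 v=6: → [9,11); WM=8
i=7 t=13 v=7: → [13,15); WM=10
i=8 t=10 v=9: → [9,13); WM=10
i=9 t=10 v=2: → [9,13); WM=10
i=10 t=10 v=8: → [9,13); WM=10
i=11 t=13 v=9: → [13,15); WM=10
i=12 t=14 v=7: → [13,16); WM=11

none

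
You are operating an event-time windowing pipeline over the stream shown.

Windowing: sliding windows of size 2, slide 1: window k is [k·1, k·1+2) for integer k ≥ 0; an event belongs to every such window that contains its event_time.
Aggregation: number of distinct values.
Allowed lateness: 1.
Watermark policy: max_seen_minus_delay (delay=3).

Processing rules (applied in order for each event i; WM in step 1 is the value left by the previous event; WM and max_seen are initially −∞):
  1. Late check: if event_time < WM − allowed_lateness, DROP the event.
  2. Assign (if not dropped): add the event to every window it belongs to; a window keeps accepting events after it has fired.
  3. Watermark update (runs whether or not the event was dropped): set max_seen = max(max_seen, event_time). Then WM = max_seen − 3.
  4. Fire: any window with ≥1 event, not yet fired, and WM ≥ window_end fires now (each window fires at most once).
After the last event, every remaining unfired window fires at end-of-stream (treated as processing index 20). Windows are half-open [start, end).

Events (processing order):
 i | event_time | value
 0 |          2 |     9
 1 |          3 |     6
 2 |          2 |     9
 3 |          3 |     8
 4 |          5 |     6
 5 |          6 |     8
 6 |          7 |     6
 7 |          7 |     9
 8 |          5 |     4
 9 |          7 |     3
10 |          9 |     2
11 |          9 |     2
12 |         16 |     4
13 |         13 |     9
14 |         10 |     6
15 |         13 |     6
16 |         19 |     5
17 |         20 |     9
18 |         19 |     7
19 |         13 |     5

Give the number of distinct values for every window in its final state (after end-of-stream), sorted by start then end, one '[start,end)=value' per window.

i=0 t=2 v=9: → [2,4),[1,3); WM=-1
i=1 t=3 v=6: → [3,5),[2,4); WM=0
i=2 t=2 v=9: → [2,4),[1,3); WM=0
i=3 t=3 v=8: → [3,5),[2,4); WM=0
i=4 t=5 v=6: → [5,7),[4,6); WM=2
i=5 t=6 v=8: → [6,8),[5,7); WM=3; [1,3) fires=1
i=6 t=7 v=6: → [7,9),[6,8); WM=4; [2,4) fires=3
i=7 t=7 v=9: → [7,9),[6,8); WM=4
i=8 t=5 v=4: → [5,7),[4,6); WM=4
i=9 t=7 v=3: → [7,9),[6,8); WM=4
i=10 t=9 v=2: → [9,11),[8,10); WM=6; [3,5) fires=2 [4,6) fires=2
i=11 t=9 v=2: → [9,11),[8,10); WM=6
i=12 t=16 v=4: → [16,18),[15,17); WM=13; [5,7) fires=3 [6,8) fires=4 [7,9) fires=3 [8,10) fires=1 [9,11) fires=1
i=13 t=13 v=9: → [13,15),[12,14); WM=13
i=14 t=10 v=6: DROP (t<13-1); WM=13
i=15 t=13 v=6: → [13,15),[12,14); WM=13
i=16 t=19 v=5: → [19,21),[18,20); WM=16; [12,14) fires=2 [13,15) fires=2
i=17 t=20 v=9: → [20,22),[19,21); WM=17; [15,17) fires=1
i=18 t=19 v=7: → [19,21),[18,20); WM=17
i=19 t=13 v=5: DROP (t<17-1); WM=17

[1,3)=1 [2,4)=3 [3,5)=2 [4,6)=2 [5,7)=3 [6,8)=4 [7,9)=3 [8,10)=1 [9,11)=1 [12,14)=2 [13,15)=2 [15,17)=1 [16,18)=1 [18,20)=2 [19,21)=3 [20,22)=1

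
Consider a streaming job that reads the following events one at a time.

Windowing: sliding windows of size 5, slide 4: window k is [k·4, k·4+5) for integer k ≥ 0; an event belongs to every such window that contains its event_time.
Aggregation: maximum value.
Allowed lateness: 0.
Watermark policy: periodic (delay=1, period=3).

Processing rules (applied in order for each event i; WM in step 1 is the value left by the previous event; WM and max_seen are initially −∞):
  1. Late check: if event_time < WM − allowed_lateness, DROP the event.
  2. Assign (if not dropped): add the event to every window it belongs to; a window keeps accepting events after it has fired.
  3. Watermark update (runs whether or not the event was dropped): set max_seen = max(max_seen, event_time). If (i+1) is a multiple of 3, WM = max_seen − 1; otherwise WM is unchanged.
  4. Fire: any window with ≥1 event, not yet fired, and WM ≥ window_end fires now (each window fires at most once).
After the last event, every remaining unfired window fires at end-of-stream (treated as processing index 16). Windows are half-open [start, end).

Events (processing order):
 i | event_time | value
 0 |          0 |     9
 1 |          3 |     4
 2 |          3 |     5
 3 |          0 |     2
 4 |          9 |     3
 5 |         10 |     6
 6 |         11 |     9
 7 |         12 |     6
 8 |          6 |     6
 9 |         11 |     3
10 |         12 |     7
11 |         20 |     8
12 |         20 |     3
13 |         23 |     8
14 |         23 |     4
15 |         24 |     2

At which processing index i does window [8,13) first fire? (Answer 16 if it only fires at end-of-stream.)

i=0 t=0 v=9: → [0,5); WM=−∞
i=1 t=3 v=4: → [0,5); WM=−∞
i=2 t=3 v=5: → [0,5); WM=2
i=3 t=0 v=2: DROP (t<2-0); WM=2
i=4 t=9 v=3: → [8,13); WM=2
i=5 t=10 v=6: → [8,13); WM=9; [0,5) fires=9
i=6 t=11 v=9: → [8,13); WM=9
i=7 t=12 v=6: → [12,17),[8,13); WM=9
i=8 t=6 v=6: DROP (t<9-0); WM=11
i=9 t=11 v=3: → [8,13); WM=11
i=10 t=12 v=7: → [12,17),[8,13); WM=11
i=11 t=20 v=8: → [20,25),[16,21); WM=19; [8,13) fires=9 [12,17) fires=7
i=12 t=20 v=3: → [20,25),[16,21); WM=19
i=13 t=23 v=8: → [20,25); WM=19
i=14 t=23 v=4: → [20,25); WM=22; [16,21) fires=8
i=15 t=24 v=2: → [24,29),[20,25); WM=22

11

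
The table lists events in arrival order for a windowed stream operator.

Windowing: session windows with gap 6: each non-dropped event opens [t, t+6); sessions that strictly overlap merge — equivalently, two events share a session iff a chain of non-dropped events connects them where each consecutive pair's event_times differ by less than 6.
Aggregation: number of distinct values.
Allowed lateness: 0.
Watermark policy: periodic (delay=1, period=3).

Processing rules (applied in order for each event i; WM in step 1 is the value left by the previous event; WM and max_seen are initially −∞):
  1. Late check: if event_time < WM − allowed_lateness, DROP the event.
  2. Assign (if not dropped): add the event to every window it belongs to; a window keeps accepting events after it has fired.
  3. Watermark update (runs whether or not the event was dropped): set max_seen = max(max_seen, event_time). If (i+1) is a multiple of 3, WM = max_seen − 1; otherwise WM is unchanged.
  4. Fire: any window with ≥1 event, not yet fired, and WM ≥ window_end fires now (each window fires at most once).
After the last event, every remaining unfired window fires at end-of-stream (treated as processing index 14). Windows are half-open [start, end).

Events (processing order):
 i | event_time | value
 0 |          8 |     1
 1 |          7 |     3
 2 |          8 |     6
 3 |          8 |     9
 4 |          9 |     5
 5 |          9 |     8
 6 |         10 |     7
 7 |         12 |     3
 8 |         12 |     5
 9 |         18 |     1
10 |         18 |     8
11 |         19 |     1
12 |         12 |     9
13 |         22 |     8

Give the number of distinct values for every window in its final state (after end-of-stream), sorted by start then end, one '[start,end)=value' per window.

i=0 t=8 v=1: → [8,14); WM=−∞
i=1 t=7 v=3: → [7,14); WM=−∞
i=2 t=8 v=6: → [7,14); WM=7
i=3 t=8 v=9: → [7,14); WM=7
i=4 t=9 v=5: → [7,15); WM=7
i=5 t=9 v=8: → [7,15); WM=8
i=6 t=10 v=7: → [7,16); WM=8
i=7 t=12 v=3: → [7,18); WM=8
i=8 t=12 v=5: → [7,18); WM=11
i=9 t=18 v=1: → [18,24); WM=11
i=10 t=18 v=8: → [18,24); WM=11
i=11 t=19 v=1: → [18,25); WM=18
i=12 t=12 v=9: DROP (t<18-0); WM=18
i=13 t=22 v=8: → [18,28); WM=18

[7,18)=7 [18,28)=2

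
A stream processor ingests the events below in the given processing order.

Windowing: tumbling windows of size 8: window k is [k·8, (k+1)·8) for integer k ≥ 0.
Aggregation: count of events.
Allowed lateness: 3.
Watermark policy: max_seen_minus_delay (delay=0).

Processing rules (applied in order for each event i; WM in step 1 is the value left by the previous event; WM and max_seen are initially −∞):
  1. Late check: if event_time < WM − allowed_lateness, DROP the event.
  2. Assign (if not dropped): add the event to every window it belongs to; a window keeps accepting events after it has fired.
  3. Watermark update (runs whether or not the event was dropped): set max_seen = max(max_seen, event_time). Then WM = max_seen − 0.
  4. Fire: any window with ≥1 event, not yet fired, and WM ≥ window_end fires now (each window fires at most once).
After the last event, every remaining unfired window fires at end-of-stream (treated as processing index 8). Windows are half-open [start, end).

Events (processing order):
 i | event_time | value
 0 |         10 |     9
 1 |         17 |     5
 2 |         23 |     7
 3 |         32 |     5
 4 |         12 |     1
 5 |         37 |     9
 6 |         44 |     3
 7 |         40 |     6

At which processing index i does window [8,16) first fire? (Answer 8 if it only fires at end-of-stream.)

1

i=0 t=10 v=9: → [8,16); WM=10
i=1 t=17 v=5: → [16,24); WM=17; [8,16) fires=1
i=2 t=23 v=7: → [16,24); WM=23
i=3 t=32 v=5: → [32,40); WM=32; [16,24) fires=2
i=4 t=12 v=1: DROP (t<32-3); WM=32
i=5 t=37 v=9: → [32,40); WM=37
i=6 t=44 v=3: → [40,48); WM=44; [32,40) fires=2
i=7 t=40 v=6: DROP (t<44-3); WM=44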